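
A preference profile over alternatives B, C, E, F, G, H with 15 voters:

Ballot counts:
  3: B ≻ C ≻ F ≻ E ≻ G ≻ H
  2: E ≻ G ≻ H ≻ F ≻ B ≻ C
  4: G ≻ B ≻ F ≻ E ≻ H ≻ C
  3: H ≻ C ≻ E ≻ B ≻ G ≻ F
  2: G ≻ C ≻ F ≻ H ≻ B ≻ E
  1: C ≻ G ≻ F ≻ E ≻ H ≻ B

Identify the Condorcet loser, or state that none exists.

none

Pairwise majorities:
B vs C: B preferred on 3+2+4 = 9 ballots; B wins 9–6.
B vs E: B preferred on 3+4+2 = 9 ballots; B wins 9–6.
B vs F: B wins 10–5.
B vs G: B preferred on 3+3 = 6 ballots; G wins 9–6.
B vs H: 3+4 = 7 for B, 8 for H — H by 8–7.
C vs E: C, 9–6.
C–F: C 9–6.
C vs G: C is ranked higher on 3+3+1 = 7 ballots, G on 8. G wins 8–7.
C vs H: 3+2+1 = 6 for C, 9 for H — H by 9–6.
E–F: F 10–5.
E vs G: 3+2+3 = 8 for E, 7 for G — E by 8–7.
E vs H: E is ranked higher on 3+2+4+1 = 10 ballots, H on 5. E wins 10–5.
F vs G: G, 12–3.
F–H: F 10–5.
G vs H: G wins 12–3.
No alternative is winless: B beats C; C beats E; E beats G; F beats E; G beats B; H beats B. There is no Condorcet loser.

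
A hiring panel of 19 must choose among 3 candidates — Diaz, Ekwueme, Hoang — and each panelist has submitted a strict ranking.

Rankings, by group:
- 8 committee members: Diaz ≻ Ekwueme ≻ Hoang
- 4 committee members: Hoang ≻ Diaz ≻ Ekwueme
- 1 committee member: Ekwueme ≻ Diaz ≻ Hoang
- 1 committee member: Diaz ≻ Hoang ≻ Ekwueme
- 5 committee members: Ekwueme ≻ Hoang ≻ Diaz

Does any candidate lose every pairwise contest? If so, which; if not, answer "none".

Pairwise majorities:
Diaz vs Ekwueme: 8+4+1 = 13 for Diaz, 6 for Ekwueme — Diaz by 13–6.
Diaz vs Hoang: Diaz is ranked higher on 8+1+1 = 10 ballots, Hoang on 9. Diaz wins 10–9.
Ekwueme vs Hoang: 8+1+5 = 14 for Ekwueme, 5 for Hoang — Ekwueme by 14–5.
Only Hoang has no wins; Hoang is the Condorcet loser.

Hoang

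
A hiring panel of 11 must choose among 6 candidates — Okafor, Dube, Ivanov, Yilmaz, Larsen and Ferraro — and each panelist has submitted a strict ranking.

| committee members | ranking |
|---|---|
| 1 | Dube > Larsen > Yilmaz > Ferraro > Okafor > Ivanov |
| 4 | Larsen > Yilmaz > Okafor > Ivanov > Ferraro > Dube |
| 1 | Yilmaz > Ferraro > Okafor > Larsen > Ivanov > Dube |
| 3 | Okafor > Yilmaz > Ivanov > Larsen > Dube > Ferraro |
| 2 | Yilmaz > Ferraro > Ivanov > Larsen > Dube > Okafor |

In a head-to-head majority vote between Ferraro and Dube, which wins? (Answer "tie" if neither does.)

Ferraro

Ballots ranking Ferraro above Dube: 4 + 1 + 2 = 7.
Ballots ranking Dube above Ferraro: 11 − 7 = 4.
Ferraro wins the head-to-head 7–4.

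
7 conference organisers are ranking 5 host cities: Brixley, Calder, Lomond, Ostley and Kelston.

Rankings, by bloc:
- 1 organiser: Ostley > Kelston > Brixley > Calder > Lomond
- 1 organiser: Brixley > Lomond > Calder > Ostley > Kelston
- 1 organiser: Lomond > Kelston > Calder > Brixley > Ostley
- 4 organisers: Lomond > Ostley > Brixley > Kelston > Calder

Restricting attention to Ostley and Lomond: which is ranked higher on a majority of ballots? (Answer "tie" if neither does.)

Ballots ranking Ostley above Lomond: 1.
Ballots ranking Lomond above Ostley: 7 − 1 = 6.
Lomond wins the head-to-head 6–1.

Lomond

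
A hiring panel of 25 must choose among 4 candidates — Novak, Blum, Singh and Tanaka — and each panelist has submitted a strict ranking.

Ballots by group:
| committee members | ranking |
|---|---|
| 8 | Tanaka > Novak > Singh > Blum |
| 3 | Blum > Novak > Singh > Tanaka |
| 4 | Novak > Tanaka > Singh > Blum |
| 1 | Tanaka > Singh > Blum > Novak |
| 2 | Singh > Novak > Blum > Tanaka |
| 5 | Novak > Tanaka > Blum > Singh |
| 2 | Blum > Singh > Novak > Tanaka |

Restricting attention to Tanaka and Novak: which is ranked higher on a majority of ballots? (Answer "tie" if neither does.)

Novak

Ballots ranking Tanaka above Novak: 8 + 1 = 9.
Ballots ranking Novak above Tanaka: 25 − 9 = 16.
Novak wins the head-to-head 16–9.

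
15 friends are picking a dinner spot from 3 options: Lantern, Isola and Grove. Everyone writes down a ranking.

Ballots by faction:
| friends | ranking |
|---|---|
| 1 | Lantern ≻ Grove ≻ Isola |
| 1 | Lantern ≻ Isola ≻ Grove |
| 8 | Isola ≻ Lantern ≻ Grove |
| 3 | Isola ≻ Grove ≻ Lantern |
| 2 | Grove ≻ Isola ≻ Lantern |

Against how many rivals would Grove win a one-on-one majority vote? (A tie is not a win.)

0

Grove against each rival (15 friends):
Grove–Lantern: Lantern 10–5.
Grove vs Isola: Grove is ranked higher on 1+2 = 3 ballots, Isola on 12. Isola wins 12–3.
Grove beats no one; loses to Lantern, Isola — 0 pairwise wins.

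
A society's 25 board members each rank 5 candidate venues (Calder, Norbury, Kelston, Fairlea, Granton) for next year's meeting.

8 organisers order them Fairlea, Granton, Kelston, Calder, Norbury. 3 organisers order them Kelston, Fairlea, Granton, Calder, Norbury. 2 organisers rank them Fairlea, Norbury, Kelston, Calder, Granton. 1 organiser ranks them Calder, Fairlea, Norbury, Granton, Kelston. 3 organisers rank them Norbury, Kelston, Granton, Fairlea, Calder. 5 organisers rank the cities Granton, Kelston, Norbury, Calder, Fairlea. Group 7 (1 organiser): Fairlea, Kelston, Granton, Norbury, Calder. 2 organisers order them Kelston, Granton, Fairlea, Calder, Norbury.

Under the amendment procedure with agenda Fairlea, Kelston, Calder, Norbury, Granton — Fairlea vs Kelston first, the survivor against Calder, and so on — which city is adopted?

Granton

Round 1: Fairlea vs Kelston — 12–13, Kelston advances.
Round 2: Kelston vs Calder — 24–1, Kelston advances.
Round 3: Kelston vs Norbury — 19–6, Kelston advances.
Round 4: Kelston vs Granton — 11–14, Granton advances.
Granton survives the agenda.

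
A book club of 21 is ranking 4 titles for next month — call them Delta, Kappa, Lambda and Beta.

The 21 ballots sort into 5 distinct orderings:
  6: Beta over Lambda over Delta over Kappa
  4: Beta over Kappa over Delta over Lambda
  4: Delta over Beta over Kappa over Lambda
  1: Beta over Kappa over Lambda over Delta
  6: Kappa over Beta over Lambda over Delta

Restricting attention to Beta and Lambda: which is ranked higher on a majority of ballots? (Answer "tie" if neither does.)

Beta

Ballots ranking Beta above Lambda: 6 + 4 + 4 + 1 + 6 = 21.
Ballots ranking Lambda above Beta: 21 − 21 = 0.
Beta wins the head-to-head 21–0.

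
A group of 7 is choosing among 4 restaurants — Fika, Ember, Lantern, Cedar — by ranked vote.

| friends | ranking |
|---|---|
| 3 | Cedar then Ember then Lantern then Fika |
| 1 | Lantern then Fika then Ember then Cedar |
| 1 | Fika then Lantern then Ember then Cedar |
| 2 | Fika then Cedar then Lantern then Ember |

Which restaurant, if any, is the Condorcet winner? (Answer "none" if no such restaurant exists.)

Pairwise majorities:
Fika vs Ember: Fika wins 4–3.
Fika vs Lantern: Fika preferred on 1+2 = 3 ballots; Lantern wins 4–3.
Fika–Cedar: Fika 4–3.
Ember vs Lantern: Lantern wins 4–3.
Ember vs Cedar: 1+1 = 2 for Ember, 5 for Cedar — Cedar by 5–2.
Lantern vs Cedar: Lantern preferred on 1+1 = 2 ballots; Cedar wins 5–2.
No restaurant is unbeaten: Fika loses to Lantern; Ember loses to Fika; Lantern loses to Cedar; Cedar loses to Fika. In particular Fika beats Cedar beats Lantern beats Fika is a majority cycle — no Condorcet winner exists.

none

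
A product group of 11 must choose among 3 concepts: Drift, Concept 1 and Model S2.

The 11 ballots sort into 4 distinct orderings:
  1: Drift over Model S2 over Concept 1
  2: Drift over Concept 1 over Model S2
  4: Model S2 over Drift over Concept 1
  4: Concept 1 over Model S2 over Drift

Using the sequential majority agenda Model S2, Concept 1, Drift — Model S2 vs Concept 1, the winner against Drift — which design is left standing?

Round 1: Model S2 vs Concept 1 — 5–6, Concept 1 advances.
Round 2: Concept 1 vs Drift — 4–7, Drift advances.
The agenda winner is Drift.

Drift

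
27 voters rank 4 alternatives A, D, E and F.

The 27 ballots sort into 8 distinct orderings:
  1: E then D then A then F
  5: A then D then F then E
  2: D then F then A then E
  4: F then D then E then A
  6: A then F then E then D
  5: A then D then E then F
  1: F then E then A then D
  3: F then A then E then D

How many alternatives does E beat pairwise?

0

E against each rival (27 voters):
E–A: A 21–6.
E vs D: 1+6+1+3 = 11 for E, 16 for D — D by 16–11.
E vs F: F, 21–6.
E beats no one; loses to A, D, F — 0 pairwise wins.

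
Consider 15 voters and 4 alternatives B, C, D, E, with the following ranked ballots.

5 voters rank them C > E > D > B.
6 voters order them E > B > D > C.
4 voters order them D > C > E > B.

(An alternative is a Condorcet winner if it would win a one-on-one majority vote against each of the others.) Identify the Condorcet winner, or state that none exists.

Check each pair by majority over 15 ballots:
B–C: C 9–6.
B vs D: D wins 9–6.
B vs E: B preferred on 0 ballots; E wins 15–0.
C vs D: D, 10–5.
C vs E: 5+4 = 9 for C, 6 for E — C by 9–6.
D vs E: 4 to 11, E.
No alternative is unbeaten: B loses to C; C loses to D; D loses to E; E loses to C. In particular C beats E beats D beats C is a majority cycle — no Condorcet winner exists.

none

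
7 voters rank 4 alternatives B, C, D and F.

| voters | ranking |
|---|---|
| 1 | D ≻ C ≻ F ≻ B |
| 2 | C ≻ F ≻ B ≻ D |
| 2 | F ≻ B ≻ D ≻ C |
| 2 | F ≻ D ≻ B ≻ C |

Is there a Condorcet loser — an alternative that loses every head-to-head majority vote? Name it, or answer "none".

C

Head-to-head results (7 voters):
B vs C: B wins 4–3.
B–D: B 4–3.
B vs F: F, 7–0.
C vs D: D wins 5–2.
C–F: F 4–3.
D–F: F 6–1.
Only C has no wins; C is the Condorcet loser.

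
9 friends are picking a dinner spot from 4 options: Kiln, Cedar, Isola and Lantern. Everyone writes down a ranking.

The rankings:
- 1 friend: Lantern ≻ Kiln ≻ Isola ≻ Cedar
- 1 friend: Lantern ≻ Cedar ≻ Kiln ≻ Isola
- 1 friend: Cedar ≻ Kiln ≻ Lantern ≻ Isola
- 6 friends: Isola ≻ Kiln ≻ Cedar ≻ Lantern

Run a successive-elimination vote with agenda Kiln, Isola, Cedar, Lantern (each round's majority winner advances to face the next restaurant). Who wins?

Round 1: Kiln vs Isola — 3–6, Isola advances.
Round 2: Isola vs Cedar — 7–2, Isola advances.
Round 3: Isola vs Lantern — 6–3, Isola advances.
The agenda winner is Isola.

Isola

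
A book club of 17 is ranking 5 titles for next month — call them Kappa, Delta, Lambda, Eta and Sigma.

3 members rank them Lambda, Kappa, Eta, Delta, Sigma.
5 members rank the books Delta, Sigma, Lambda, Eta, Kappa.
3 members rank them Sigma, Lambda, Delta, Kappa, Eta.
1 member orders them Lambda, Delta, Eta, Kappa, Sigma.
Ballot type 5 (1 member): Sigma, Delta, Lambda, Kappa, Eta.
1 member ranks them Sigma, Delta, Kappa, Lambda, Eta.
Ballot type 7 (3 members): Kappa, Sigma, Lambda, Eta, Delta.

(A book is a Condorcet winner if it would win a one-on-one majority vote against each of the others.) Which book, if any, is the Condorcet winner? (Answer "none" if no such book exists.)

none

Check each pair by majority over 17 ballots:
Kappa–Delta: Delta 11–6.
Kappa–Lambda: Lambda 13–4.
Kappa vs Eta: Kappa, 11–6.
Kappa vs Sigma: Sigma, 10–7.
Delta–Lambda: Lambda 10–7.
Delta vs Eta: Delta wins 11–6.
Delta–Sigma: Delta 9–8.
Lambda–Eta: Lambda 17–0.
Lambda–Sigma: Sigma 13–4.
Eta–Sigma: Sigma 13–4.
No book is unbeaten: Kappa loses to Delta; Delta loses to Lambda; Lambda loses to Sigma; Eta loses to Kappa; Sigma loses to Delta. In particular Delta → Sigma → Lambda → Delta is a majority cycle — no Condorcet winner exists.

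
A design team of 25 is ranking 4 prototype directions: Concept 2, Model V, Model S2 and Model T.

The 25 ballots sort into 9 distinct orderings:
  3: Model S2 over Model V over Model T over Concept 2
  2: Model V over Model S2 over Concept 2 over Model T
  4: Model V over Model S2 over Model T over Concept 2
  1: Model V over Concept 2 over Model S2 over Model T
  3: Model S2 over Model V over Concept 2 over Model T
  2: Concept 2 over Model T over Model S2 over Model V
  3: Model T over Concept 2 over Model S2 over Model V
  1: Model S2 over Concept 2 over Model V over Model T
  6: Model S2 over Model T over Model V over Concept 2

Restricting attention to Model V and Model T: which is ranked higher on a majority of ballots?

Model V

Ballots ranking Model V above Model T: 3 + 2 + 4 + 1 + 3 + 1 = 14.
Ballots ranking Model T above Model V: 25 − 14 = 11.
Model V wins the head-to-head 14–11.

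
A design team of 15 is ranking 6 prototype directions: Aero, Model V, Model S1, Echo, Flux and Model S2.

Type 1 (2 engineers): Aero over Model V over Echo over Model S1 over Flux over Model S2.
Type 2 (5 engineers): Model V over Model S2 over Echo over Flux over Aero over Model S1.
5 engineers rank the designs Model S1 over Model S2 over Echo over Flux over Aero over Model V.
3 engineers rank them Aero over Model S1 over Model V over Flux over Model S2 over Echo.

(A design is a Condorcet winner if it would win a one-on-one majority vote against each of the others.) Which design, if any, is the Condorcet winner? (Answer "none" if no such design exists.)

Head-to-head results (15 engineers):
Aero vs Model V: Aero wins 10–5.
Aero–Model S1: Aero 10–5.
Aero–Echo: Echo 10–5.
Aero–Flux: Flux 10–5.
Aero vs Model S2: Model S2, 10–5.
Model V vs Model S1: Model S1 wins 8–7.
Model V vs Echo: Model V wins 10–5.
Model V vs Flux: Model V wins 10–5.
Model V vs Model S2: Model V, 10–5.
Model S1–Echo: Model S1 8–7.
Model S1 vs Flux: Model S1, 10–5.
Model S1–Model S2: Model S1 10–5.
Echo vs Flux: Echo, 12–3.
Echo–Model S2: Model S2 13–2.
Flux vs Model S2: Model S2, 10–5.
No design is unbeaten: Aero loses to Echo; Model V loses to Aero; Model S1 loses to Aero; Echo loses to Model V; Flux loses to Model V; Model S2 loses to Model V. In particular Aero → Model V → Echo → Aero is a majority cycle — no Condorcet winner exists.

none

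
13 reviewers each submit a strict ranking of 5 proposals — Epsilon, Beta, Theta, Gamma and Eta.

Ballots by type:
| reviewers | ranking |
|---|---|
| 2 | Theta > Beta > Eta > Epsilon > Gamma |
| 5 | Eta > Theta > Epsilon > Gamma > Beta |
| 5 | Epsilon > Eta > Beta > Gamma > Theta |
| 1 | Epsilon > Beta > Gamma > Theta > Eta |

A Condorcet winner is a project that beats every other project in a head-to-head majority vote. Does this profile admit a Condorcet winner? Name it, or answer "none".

Eta

Pairwise majorities:
Epsilon vs Beta: Epsilon, 11–2.
Epsilon vs Theta: 5+1 = 6 for Epsilon, 7 for Theta — Theta by 7–6.
Epsilon–Gamma: Epsilon 13–0.
Epsilon vs Eta: Epsilon is ranked higher on 5+1 = 6 ballots, Eta on 7. Eta wins 7–6.
Beta vs Theta: Theta, 7–6.
Beta vs Gamma: Beta wins 8–5.
Beta–Eta: Eta 10–3.
Theta vs Gamma: 2+5 = 7 for Theta, 6 for Gamma — Theta by 7–6.
Theta vs Eta: Eta wins 10–3.
Gamma vs Eta: 1 for Gamma, 12 for Eta — Eta by 12–1.
Eta defeats every rival head-to-head and is the Condorcet winner.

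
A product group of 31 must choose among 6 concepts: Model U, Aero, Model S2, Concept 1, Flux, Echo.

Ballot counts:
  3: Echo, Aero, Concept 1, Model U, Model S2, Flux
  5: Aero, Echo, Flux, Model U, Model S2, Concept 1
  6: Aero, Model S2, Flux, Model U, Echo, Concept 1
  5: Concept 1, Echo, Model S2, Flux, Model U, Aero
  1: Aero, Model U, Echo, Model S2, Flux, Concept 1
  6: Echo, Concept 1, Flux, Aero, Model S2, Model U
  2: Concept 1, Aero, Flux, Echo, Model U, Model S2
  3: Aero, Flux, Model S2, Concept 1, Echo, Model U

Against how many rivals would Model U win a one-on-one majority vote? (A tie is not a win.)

0

Model U against each rival (31 engineers):
Model U vs Aero: Model U preferred on 5 ballots; Aero wins 26–5.
Model U vs Model S2: 11 to 20, Model S2.
Model U vs Concept 1: Model U is ranked higher on 5+6+1 = 12 ballots, Concept 1 on 19. Concept 1 wins 19–12.
Model U vs Flux: 4 to 27, Flux.
Model U vs Echo: 6+1 = 7 for Model U, 24 for Echo — Echo by 24–7.
Model U beats no one; loses to Aero, Model S2, Concept 1, Flux, Echo — 0 pairwise wins.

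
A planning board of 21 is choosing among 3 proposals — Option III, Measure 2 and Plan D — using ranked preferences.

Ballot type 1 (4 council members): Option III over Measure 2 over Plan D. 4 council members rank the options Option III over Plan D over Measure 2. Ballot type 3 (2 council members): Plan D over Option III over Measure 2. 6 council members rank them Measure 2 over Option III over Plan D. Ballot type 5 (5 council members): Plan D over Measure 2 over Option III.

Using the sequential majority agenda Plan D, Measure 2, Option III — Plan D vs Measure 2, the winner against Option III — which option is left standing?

Option III

Round 1: Plan D vs Measure 2 — 11–10, Plan D advances.
Round 2: Plan D vs Option III — 7–14, Option III advances.
The agenda winner is Option III.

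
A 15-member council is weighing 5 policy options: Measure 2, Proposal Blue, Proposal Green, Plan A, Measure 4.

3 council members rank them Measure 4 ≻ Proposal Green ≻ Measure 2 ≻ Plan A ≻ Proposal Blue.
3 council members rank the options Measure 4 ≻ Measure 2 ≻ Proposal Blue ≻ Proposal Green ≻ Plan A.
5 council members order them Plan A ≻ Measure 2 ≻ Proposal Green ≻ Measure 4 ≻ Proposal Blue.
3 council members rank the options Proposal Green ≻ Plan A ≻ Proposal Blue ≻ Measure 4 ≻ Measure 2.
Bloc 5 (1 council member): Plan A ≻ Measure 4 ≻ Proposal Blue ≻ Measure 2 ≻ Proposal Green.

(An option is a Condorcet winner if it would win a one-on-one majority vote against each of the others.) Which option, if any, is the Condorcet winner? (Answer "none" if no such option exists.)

none

Check each pair by majority over 15 ballots:
Measure 2 vs Proposal Blue: Measure 2 preferred on 3+3+5 = 11 ballots; Measure 2 wins 11–4.
Measure 2 vs Proposal Green: Measure 2 is ranked higher on 3+5+1 = 9 ballots, Proposal Green on 6. Measure 2 wins 9–6.
Measure 2 vs Plan A: 6 to 9, Plan A.
Measure 2 vs Measure 4: 5 to 10, Measure 4.
Proposal Blue vs Proposal Green: Proposal Blue preferred on 3+1 = 4 ballots; Proposal Green wins 11–4.
Proposal Blue vs Plan A: 3 for Proposal Blue, 12 for Plan A — Plan A by 12–3.
Proposal Blue vs Measure 4: 3 for Proposal Blue, 12 for Measure 4 — Measure 4 by 12–3.
Proposal Green vs Plan A: Proposal Green preferred on 3+3+3 = 9 ballots; Proposal Green wins 9–6.
Proposal Green vs Measure 4: 5+3 = 8 for Proposal Green, 7 for Measure 4 — Proposal Green by 8–7.
Plan A vs Measure 4: 5+3+1 = 9 for Plan A, 6 for Measure 4 — Plan A by 9–6.
No option is unbeaten: Measure 2 loses to Plan A; Proposal Blue loses to Measure 2; Proposal Green loses to Measure 2; Plan A loses to Proposal Green; Measure 4 loses to Proposal Green. In particular Measure 2 > Proposal Green > Plan A > Measure 2 is a majority cycle — no Condorcet winner exists.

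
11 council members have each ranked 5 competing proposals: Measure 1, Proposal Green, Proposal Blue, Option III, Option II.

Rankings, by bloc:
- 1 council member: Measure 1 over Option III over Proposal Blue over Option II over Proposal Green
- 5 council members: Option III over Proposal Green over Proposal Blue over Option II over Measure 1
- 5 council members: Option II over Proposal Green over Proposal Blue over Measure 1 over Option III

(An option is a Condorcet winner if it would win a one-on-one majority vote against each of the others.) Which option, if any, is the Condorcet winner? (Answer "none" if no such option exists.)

none

Pairwise majorities:
Measure 1–Proposal Green: Proposal Green 10–1.
Measure 1–Proposal Blue: Proposal Blue 10–1.
Measure 1–Option III: Measure 1 6–5.
Measure 1–Option II: Option II 10–1.
Proposal Green–Proposal Blue: Proposal Green 10–1.
Proposal Green vs Option III: Option III, 6–5.
Proposal Green vs Option II: Option II, 6–5.
Proposal Blue vs Option III: Option III, 6–5.
Proposal Blue vs Option II: Proposal Blue, 6–5.
Option III vs Option II: Option III, 6–5.
Each option drops at least one matchup (Measure 1 loses to Proposal Green; Proposal Green loses to Option III; Proposal Blue loses to Proposal Green; Option III loses to Measure 1; Option II loses to Proposal Blue); the cycle Measure 1 > Option III > Proposal Green > Measure 1 rules out a Condorcet winner.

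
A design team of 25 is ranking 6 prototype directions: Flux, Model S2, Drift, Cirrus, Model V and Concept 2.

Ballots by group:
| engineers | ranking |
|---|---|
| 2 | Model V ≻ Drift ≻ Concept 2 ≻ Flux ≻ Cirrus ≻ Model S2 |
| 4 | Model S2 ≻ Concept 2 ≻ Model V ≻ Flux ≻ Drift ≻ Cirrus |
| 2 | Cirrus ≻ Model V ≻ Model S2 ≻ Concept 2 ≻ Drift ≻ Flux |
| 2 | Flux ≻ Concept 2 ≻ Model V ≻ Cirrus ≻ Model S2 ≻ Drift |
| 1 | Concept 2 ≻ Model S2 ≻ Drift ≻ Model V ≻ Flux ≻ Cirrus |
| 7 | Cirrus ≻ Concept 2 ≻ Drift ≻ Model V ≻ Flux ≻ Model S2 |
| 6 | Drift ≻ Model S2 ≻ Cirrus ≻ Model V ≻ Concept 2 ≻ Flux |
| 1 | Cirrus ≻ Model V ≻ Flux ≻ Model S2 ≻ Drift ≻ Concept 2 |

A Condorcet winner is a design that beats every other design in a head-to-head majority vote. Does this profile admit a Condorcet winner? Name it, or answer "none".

none

Pairwise majorities:
Flux vs Model S2: Flux is ranked higher on 2+2+7+1 = 12 ballots, Model S2 on 13. Model S2 wins 13–12.
Flux vs Drift: 4+2+1 = 7 for Flux, 18 for Drift — Drift by 18–7.
Flux vs Cirrus: Flux preferred on 2+4+2+1 = 9 ballots; Cirrus wins 16–9.
Flux vs Model V: 2 to 23, Model V.
Flux vs Concept 2: 2+1 = 3 for Flux, 22 for Concept 2 — Concept 2 by 22–3.
Model S2 vs Drift: 10 to 15, Drift.
Model S2 vs Cirrus: 4+1+6 = 11 for Model S2, 14 for Cirrus — Cirrus by 14–11.
Model S2 vs Model V: Model S2 preferred on 4+1+6 = 11 ballots; Model V wins 14–11.
Model S2 vs Concept 2: 13 to 12, Model S2.
Drift vs Cirrus: 2+4+1+6 = 13 for Drift, 12 for Cirrus — Drift by 13–12.
Drift vs Model V: Drift preferred on 1+7+6 = 14 ballots; Drift wins 14–11.
Drift vs Concept 2: 9 to 16, Concept 2.
Cirrus vs Model V: 2+7+6+1 = 16 for Cirrus, 9 for Model V — Cirrus by 16–9.
Cirrus vs Concept 2: 2+7+6+1 = 16 for Cirrus, 9 for Concept 2 — Cirrus by 16–9.
Model V vs Concept 2: Model V preferred on 2+2+6+1 = 11 ballots; Concept 2 wins 14–11.
No design is unbeaten: Flux loses to Model S2; Model S2 loses to Drift; Drift loses to Concept 2; Cirrus loses to Drift; Model V loses to Drift; Concept 2 loses to Model S2. In particular Model S2 > Concept 2 > Drift > Model S2 is a majority cycle — no Condorcet winner exists.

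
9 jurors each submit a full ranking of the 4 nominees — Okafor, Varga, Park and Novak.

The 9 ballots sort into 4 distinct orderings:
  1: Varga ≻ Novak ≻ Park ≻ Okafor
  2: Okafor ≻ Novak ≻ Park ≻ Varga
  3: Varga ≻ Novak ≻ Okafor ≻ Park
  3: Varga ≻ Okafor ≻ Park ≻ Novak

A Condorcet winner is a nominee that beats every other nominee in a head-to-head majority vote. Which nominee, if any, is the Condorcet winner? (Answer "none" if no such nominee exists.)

Varga

Check each pair by majority over 9 ballots:
Okafor vs Varga: Okafor preferred on 2 ballots; Varga wins 7–2.
Okafor vs Park: Okafor preferred on 2+3+3 = 8 ballots; Okafor wins 8–1.
Okafor vs Novak: 5 to 4, Okafor.
Varga vs Park: 1+3+3 = 7 for Varga, 2 for Park — Varga by 7–2.
Varga vs Novak: 7 to 2, Varga.
Park vs Novak: 3 to 6, Novak.
Varga defeats every rival head-to-head and is the Condorcet winner.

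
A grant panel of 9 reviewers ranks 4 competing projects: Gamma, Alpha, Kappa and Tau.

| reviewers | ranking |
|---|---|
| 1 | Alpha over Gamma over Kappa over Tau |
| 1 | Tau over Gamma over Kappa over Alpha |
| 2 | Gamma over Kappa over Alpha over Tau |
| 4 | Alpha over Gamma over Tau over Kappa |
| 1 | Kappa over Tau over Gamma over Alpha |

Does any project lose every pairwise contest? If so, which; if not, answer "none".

Pairwise majorities:
Gamma vs Alpha: Gamma is ranked higher on 1+2+1 = 4 ballots, Alpha on 5. Alpha wins 5–4.
Gamma vs Kappa: 1+1+2+4 = 8 for Gamma, 1 for Kappa — Gamma by 8–1.
Gamma vs Tau: Gamma preferred on 1+2+4 = 7 ballots; Gamma wins 7–2.
Alpha vs Kappa: Alpha, 5–4.
Alpha vs Tau: 1+2+4 = 7 for Alpha, 2 for Tau — Alpha by 7–2.
Kappa–Tau: Tau 5–4.
Only Kappa has no wins; Kappa is the Condorcet loser.

Kappa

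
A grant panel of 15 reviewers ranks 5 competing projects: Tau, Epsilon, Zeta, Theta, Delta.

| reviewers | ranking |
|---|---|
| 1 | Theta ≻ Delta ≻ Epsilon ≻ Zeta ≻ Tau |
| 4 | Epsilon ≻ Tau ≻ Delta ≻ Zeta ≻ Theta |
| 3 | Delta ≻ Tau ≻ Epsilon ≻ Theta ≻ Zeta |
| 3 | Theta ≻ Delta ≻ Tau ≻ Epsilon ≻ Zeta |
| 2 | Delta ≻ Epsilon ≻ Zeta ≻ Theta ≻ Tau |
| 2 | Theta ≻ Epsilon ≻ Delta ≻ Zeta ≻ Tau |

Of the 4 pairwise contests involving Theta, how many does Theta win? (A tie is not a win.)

Theta against each rival (15 reviewers):
Theta vs Tau: 1+3+2+2 = 8 for Theta, 7 for Tau — Theta by 8–7.
Theta vs Epsilon: Epsilon, 9–6.
Theta vs Zeta: Theta is ranked higher on 1+3+3+2 = 9 ballots, Zeta on 6. Theta wins 9–6.
Theta vs Delta: 1+3+2 = 6 for Theta, 9 for Delta — Delta by 9–6.
Theta beats Tau, Zeta; loses to Epsilon, Delta — 2 pairwise wins.

2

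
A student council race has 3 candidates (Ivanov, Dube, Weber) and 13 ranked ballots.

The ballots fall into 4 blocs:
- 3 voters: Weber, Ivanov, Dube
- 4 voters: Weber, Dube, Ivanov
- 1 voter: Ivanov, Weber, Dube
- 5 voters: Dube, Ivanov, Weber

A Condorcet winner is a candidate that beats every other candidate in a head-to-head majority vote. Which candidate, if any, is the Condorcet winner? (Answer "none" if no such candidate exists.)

Weber

Pairwise majorities:
Ivanov vs Dube: 3+1 = 4 for Ivanov, 9 for Dube — Dube by 9–4.
Ivanov vs Weber: Ivanov is ranked higher on 1+5 = 6 ballots, Weber on 7. Weber wins 7–6.
Dube–Weber: Weber 8–5.
Weber beats each of Ivanov, Dube — Weber is the Condorcet winner.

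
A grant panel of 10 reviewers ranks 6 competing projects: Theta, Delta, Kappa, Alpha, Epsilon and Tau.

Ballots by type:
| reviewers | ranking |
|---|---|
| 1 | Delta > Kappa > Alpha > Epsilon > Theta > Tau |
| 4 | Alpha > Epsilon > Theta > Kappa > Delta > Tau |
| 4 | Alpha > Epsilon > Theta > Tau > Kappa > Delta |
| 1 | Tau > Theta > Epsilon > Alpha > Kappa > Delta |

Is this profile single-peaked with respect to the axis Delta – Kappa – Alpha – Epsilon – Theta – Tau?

Axis positions: Delta=1, Kappa=2, Alpha=3, Epsilon=4, Theta=5, Tau=6.
Type 1 (peak Delta at position 1): ranking walks positions 1-2-3-4-5-6, expanding outward from the peak — single-peaked.
Type 2 (peak Alpha at position 3): ranking walks positions 3-4-5-2-1-6, expanding outward from the peak — single-peaked.
Type 3 (peak Alpha at position 3): ranking walks positions 3-4-5-6-2-1, expanding outward from the peak — single-peaked.
Type 4 (peak Tau at position 6): ranking walks positions 6-5-4-3-2-1, expanding outward from the peak — single-peaked.
Every ranking is single-peaked on this axis.

yes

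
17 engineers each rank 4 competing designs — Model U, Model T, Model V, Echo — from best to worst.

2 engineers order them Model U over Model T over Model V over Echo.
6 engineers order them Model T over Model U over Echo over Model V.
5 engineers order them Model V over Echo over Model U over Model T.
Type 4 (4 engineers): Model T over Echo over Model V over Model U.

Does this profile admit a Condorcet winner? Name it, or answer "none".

Model T

Pairwise majorities:
Model U vs Model T: Model T wins 10–7.
Model U vs Model V: Model V wins 9–8.
Model U–Echo: Echo 9–8.
Model T vs Model V: Model T wins 12–5.
Model T vs Echo: Model T, 12–5.
Model V vs Echo: Echo, 10–7.
Model T defeats every rival head-to-head and is the Condorcet winner.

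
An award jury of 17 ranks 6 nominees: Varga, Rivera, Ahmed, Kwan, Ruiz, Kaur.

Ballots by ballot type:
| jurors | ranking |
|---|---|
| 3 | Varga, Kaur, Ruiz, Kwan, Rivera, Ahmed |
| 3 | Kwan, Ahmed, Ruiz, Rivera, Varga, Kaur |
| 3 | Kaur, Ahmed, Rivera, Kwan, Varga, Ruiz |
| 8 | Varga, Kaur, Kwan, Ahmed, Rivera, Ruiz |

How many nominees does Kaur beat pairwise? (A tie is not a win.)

Kaur against each rival (17 jurors):
Kaur vs Varga: Varga, 14–3.
Kaur vs Rivera: Kaur is ranked higher on 3+3+8 = 14 ballots, Rivera on 3. Kaur wins 14–3.
Kaur vs Ahmed: Kaur, 14–3.
Kaur–Kwan: Kaur 14–3.
Kaur vs Ruiz: Kaur preferred on 3+3+8 = 14 ballots; Kaur wins 14–3.
Kaur beats Rivera, Ahmed, Kwan, Ruiz; loses to Varga — 4 pairwise wins.

4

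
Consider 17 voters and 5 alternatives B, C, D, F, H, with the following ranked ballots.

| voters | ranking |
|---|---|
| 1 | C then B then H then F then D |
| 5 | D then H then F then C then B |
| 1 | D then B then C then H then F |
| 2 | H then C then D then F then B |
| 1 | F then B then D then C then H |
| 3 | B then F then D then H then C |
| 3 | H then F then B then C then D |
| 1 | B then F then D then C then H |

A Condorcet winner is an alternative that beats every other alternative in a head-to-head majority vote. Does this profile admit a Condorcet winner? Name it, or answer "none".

none

Head-to-head results (17 voters):
B vs C: B, 9–8.
B vs D: B wins 9–8.
B vs F: F wins 11–6.
B–H: H 10–7.
C vs D: D wins 11–6.
C–F: F 13–4.
C vs H: H wins 13–4.
D vs F: F, 9–8.
D–H: D 11–6.
F vs H: H, 12–5.
Every alternative loses at least once (B loses to F; C loses to B; D loses to B; F loses to H; H loses to D). The majority relation contains the cycle B → D → H → B, so there is no Condorcet winner.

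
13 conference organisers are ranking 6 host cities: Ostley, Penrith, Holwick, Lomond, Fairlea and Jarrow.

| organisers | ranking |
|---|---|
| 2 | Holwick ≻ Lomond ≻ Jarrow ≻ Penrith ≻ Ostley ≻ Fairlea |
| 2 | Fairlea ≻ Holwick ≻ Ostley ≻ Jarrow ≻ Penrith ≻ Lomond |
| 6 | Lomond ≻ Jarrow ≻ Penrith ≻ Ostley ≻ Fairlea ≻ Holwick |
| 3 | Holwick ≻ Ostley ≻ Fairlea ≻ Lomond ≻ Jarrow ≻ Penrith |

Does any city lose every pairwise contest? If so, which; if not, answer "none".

Pairwise majorities:
Ostley vs Penrith: Ostley is ranked higher on 2+3 = 5 ballots, Penrith on 8. Penrith wins 8–5.
Ostley vs Holwick: Ostley preferred on 6 ballots; Holwick wins 7–6.
Ostley vs Lomond: 5 to 8, Lomond.
Ostley vs Fairlea: 2+6+3 = 11 for Ostley, 2 for Fairlea — Ostley by 11–2.
Ostley vs Jarrow: Ostley is ranked higher on 2+3 = 5 ballots, Jarrow on 8. Jarrow wins 8–5.
Penrith vs Holwick: Penrith preferred on 6 ballots; Holwick wins 7–6.
Penrith vs Lomond: 2 to 11, Lomond.
Penrith vs Fairlea: Penrith wins 8–5.
Penrith vs Jarrow: 0 for Penrith, 13 for Jarrow — Jarrow by 13–0.
Holwick vs Lomond: Holwick wins 7–6.
Holwick vs Fairlea: Holwick preferred on 2+3 = 5 ballots; Fairlea wins 8–5.
Holwick vs Jarrow: Holwick preferred on 2+2+3 = 7 ballots; Holwick wins 7–6.
Lomond vs Fairlea: 2+6 = 8 for Lomond, 5 for Fairlea — Lomond by 8–5.
Lomond vs Jarrow: Lomond, 11–2.
Fairlea vs Jarrow: Fairlea preferred on 2+3 = 5 ballots; Jarrow wins 8–5.
Every city wins at least one matchup (Ostley beats Fairlea; Penrith beats Ostley; Holwick beats Ostley; Lomond beats Ostley; Fairlea beats Holwick; Jarrow beats Ostley), so there is no Condorcet loser.

none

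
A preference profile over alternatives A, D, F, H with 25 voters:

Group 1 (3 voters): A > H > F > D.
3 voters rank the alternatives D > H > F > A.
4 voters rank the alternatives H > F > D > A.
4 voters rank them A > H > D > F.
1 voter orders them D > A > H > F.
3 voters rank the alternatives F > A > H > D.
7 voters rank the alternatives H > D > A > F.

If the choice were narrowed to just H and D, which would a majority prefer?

Ballots ranking H above D: 3 + 4 + 4 + 3 + 7 = 21.
Ballots ranking D above H: 25 − 21 = 4.
H wins the head-to-head 21–4.

H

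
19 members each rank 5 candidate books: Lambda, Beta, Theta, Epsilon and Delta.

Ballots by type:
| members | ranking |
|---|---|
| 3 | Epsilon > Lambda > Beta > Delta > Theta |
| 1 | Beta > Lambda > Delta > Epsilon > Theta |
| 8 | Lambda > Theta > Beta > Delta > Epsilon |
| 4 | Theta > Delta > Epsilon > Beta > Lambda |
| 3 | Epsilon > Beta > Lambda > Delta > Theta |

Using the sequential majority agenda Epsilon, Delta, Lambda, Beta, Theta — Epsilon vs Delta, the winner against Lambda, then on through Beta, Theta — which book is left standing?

Lambda

Round 1: Epsilon vs Delta — 6–13, Delta advances.
Round 2: Delta vs Lambda — 4–15, Lambda advances.
Round 3: Lambda vs Beta — 11–8, Lambda advances.
Round 4: Lambda vs Theta — 15–4, Lambda advances.
The agenda winner is Lambda.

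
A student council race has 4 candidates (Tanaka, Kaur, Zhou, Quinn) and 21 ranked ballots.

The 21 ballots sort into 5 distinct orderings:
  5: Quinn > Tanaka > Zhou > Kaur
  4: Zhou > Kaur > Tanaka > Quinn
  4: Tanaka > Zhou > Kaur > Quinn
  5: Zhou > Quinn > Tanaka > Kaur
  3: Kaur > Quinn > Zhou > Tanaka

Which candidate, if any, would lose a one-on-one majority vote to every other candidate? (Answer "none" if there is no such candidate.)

none

Pairwise majorities:
Tanaka vs Kaur: 5+4+5 = 14 for Tanaka, 7 for Kaur — Tanaka by 14–7.
Tanaka vs Zhou: Tanaka preferred on 5+4 = 9 ballots; Zhou wins 12–9.
Tanaka vs Quinn: Quinn, 13–8.
Kaur–Zhou: Zhou 18–3.
Kaur vs Quinn: Kaur, 11–10.
Zhou vs Quinn: Zhou wins 13–8.
Each candidate has at least one pairwise win (Tanaka beats Kaur; Kaur beats Quinn; Zhou beats Tanaka; Quinn beats Tanaka) — no Condorcet loser.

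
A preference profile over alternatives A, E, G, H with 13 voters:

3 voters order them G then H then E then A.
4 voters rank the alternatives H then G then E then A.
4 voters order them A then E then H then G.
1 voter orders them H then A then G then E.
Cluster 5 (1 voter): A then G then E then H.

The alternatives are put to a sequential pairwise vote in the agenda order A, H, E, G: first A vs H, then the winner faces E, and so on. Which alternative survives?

H

Round 1: A vs H — 5–8, H advances.
Round 2: H vs E — 8–5, H advances.
Round 3: H vs G — 9–4, H advances.
H survives the agenda.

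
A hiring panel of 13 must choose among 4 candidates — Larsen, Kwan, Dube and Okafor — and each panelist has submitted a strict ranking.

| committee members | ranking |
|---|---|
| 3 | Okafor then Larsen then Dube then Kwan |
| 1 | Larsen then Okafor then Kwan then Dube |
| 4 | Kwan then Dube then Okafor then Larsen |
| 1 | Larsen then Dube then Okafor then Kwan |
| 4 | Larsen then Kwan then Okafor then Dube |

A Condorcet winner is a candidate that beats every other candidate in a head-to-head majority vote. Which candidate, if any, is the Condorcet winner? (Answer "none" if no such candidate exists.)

Check each pair by majority over 13 ballots:
Larsen vs Kwan: 3+1+1+4 = 9 for Larsen, 4 for Kwan — Larsen by 9–4.
Larsen vs Dube: 3+1+1+4 = 9 for Larsen, 4 for Dube — Larsen by 9–4.
Larsen vs Okafor: 6 to 7, Okafor.
Kwan vs Dube: 1+4+4 = 9 for Kwan, 4 for Dube — Kwan by 9–4.
Kwan vs Okafor: 8 to 5, Kwan.
Dube vs Okafor: 4+1 = 5 for Dube, 8 for Okafor — Okafor by 8–5.
No candidate is unbeaten: Larsen loses to Okafor; Kwan loses to Larsen; Dube loses to Larsen; Okafor loses to Kwan. In particular Larsen → Kwan → Okafor → Larsen is a majority cycle — no Condorcet winner exists.

none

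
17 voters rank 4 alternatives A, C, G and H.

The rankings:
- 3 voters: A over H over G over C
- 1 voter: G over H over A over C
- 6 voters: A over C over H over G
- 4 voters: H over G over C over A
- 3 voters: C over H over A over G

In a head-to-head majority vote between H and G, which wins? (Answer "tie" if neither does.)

H

Ballots ranking H above G: 3 + 6 + 4 + 3 = 16.
Ballots ranking G above H: 17 − 16 = 1.
H wins the head-to-head 16–1.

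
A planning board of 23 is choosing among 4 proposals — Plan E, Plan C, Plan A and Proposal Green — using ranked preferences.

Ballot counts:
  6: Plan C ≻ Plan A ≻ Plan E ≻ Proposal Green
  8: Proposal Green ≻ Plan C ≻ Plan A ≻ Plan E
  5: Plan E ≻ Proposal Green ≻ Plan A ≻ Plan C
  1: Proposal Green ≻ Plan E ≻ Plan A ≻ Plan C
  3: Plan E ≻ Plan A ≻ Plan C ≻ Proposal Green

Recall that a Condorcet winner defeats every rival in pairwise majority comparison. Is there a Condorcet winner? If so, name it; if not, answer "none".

Check each pair by majority over 23 ballots:
Plan E vs Plan C: Plan C wins 14–9.
Plan E vs Plan A: Plan E is ranked higher on 5+1+3 = 9 ballots, Plan A on 14. Plan A wins 14–9.
Plan E vs Proposal Green: Plan E wins 14–9.
Plan C vs Plan A: Plan C, 14–9.
Plan C vs Proposal Green: Proposal Green wins 14–9.
Plan A vs Proposal Green: Plan A is ranked higher on 6+3 = 9 ballots, Proposal Green on 14. Proposal Green wins 14–9.
Each option drops at least one matchup (Plan E loses to Plan C; Plan C loses to Proposal Green; Plan A loses to Plan C; Proposal Green loses to Plan E); the cycle Plan E → Proposal Green → Plan C → Plan E rules out a Condorcet winner.

none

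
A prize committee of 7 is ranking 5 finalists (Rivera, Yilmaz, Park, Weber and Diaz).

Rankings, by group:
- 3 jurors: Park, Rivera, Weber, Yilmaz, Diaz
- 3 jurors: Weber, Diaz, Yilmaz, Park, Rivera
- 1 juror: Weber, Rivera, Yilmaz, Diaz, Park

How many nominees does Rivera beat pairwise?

Rivera against each rival (7 jurors):
Rivera vs Yilmaz: Rivera wins 4–3.
Rivera vs Park: 1 to 6, Park.
Rivera vs Weber: Weber, 4–3.
Rivera–Diaz: Rivera 4–3.
Rivera beats Yilmaz, Diaz; loses to Park, Weber — 2 pairwise wins.

2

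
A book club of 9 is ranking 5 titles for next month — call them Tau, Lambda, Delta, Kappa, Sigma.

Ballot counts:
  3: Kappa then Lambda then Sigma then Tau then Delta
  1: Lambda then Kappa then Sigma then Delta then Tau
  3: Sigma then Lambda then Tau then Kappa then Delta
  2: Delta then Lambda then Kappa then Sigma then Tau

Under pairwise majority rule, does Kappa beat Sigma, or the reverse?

Ballots ranking Kappa above Sigma: 3 + 1 + 2 = 6.
Ballots ranking Sigma above Kappa: 9 − 6 = 3.
Kappa wins the head-to-head 6–3.

Kappa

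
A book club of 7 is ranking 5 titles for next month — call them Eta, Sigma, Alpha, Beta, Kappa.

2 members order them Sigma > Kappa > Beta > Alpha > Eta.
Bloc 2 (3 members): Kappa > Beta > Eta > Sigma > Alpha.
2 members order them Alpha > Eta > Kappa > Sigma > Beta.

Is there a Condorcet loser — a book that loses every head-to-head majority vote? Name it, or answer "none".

Pairwise majorities:
Eta–Sigma: Eta 5–2.
Eta vs Alpha: Eta preferred on 3 ballots; Alpha wins 4–3.
Eta vs Beta: Eta preferred on 2 ballots; Beta wins 5–2.
Eta vs Kappa: 2 for Eta, 5 for Kappa — Kappa by 5–2.
Sigma vs Alpha: Sigma preferred on 2+3 = 5 ballots; Sigma wins 5–2.
Sigma–Beta: Sigma 4–3.
Sigma vs Kappa: Sigma preferred on 2 ballots; Kappa wins 5–2.
Alpha vs Beta: Alpha preferred on 2 ballots; Beta wins 5–2.
Alpha vs Kappa: 2 to 5, Kappa.
Beta vs Kappa: Beta is ranked higher on 0 ballots, Kappa on 7. Kappa wins 7–0.
No book is winless: Eta beats Sigma; Sigma beats Alpha; Alpha beats Eta; Beta beats Eta; Kappa beats Eta. There is no Condorcet loser.

none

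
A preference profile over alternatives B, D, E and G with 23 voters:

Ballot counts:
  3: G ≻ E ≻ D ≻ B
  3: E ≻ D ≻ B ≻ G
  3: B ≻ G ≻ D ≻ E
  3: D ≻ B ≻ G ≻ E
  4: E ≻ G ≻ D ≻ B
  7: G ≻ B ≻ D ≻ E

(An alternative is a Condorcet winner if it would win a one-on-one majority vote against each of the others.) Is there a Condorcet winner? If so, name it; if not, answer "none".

G

Pairwise majorities:
B vs D: B is ranked higher on 3+7 = 10 ballots, D on 13. D wins 13–10.
B vs E: B, 13–10.
B vs G: 3+3+3 = 9 for B, 14 for G — G by 14–9.
D–E: D 13–10.
D–G: G 17–6.
E vs G: E is ranked higher on 3+4 = 7 ballots, G on 16. G wins 16–7.
G beats each of B, D, E — G is the Condorcet winner.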